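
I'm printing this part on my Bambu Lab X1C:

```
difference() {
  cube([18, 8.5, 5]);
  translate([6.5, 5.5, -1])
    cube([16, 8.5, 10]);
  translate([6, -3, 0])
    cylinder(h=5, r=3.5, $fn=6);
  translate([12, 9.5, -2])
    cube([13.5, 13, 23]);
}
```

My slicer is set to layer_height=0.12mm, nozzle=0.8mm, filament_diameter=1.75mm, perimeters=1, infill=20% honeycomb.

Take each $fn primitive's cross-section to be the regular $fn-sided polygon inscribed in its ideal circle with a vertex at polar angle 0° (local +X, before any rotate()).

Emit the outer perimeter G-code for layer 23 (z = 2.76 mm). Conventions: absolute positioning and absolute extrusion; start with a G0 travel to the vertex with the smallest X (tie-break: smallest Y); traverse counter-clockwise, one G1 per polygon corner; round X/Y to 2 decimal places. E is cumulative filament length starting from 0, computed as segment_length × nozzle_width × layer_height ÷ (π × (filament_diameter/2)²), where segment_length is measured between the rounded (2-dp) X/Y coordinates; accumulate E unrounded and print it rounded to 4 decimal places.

G0 X0.00 Y0.00 Z2.76
G1 X4.23 Y0.00 E0.1688
G1 X4.25 Y0.03 E0.1703
G1 X7.75 Y0.03 E0.3100
G1 X7.77 Y0.00 E0.3114
G1 X18.00 Y0.00 E0.7197
G1 X18.00 Y5.50 E0.9392
G1 X6.50 Y5.50 E1.3982
G1 X6.50 Y8.50 E1.5179
G1 X0.00 Y8.50 E1.7774
G1 X0.00 Y0.00 E2.1166

At z = 2.76 mm: the 18×8.5 cube contributes its full rectangle; the cube at (6.5, 5.5) is present — its section is the full 16×8.5 rectangle; the r=3.5 cylinder at (6, -3) contributes a regular 6-gon of circumradius 3.5; the cube at (12, 9.5) (footprint 13.5×13) is included at this height; After the difference (first − rest): starting from the 18×8.5 cube, the 16×8.5 cube at (6.5, 5.5) partially overlaps it — only the 34.50 mm² overlap (of its 136.00 mm²) is removed, clipping the outline; the r=3.5 cylinder at (6, -3) partially overlaps it — only the 0.11 mm² overlap (of its 31.83 mm²) is removed, clipping the outline; the 13.5×13 cube at (12, 9.5) misses the remaining region (no effect) — 1 connected region. The outline is a single polygon with 10 vertices. Extrusion per mm of travel: 0.8 × 0.12 / (π × 0.875²) = 0.039912. Accumulating E over each segment gives final E = 2.1166.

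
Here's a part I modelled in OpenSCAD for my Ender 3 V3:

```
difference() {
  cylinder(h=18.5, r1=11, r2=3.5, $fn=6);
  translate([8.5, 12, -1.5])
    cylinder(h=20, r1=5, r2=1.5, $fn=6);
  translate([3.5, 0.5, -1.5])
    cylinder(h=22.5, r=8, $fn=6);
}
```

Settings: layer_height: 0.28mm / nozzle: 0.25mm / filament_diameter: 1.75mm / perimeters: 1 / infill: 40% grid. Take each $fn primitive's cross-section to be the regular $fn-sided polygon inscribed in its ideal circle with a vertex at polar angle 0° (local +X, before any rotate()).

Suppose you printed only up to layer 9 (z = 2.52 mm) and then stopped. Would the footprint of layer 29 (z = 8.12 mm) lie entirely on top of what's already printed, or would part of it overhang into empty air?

Compare the two slices. At z = 2.52: the cone contributes a regular 6-gon of circumradius 9.978 (interpolated between r1=11 and r2=3.5 at t=0.136) (area = (6/2)·9.978²·sin(360°/6) = 258.69 mm²); the cone at (8.5, 12) (r1=5→r2=1.5) has section circumradius 4.296 here — a regular 6-gon (area = (6/2)·4.296²·sin(360°/6) = 47.96 mm²); the r=8 cylinder at (3.5, 0.5) contributes a regular 6-gon of circumradius 8 (area = (6/2)·8.000²·sin(360°/6) = 166.28 mm²); After the difference (first − rest): starting from the cone (258.69 mm²), the cone at (8.5, 12) misses the remaining region (no effect); the r=8 cylinder at (3.5, 0.5) partially overlaps it — only the 145.05 mm² overlap (of its 166.28 mm²) is removed, clipping the outline — area = 113.64 mm². At z = 8.12: the cone (r1=11→r2=3.5) has section circumradius 7.708 here — a regular 6-gon (area = (6/2)·7.708²·sin(360°/6) = 154.36 mm²); the cone at (8.5, 12) contributes a regular 6-gon of circumradius 3.317 (interpolated between r1=5 and r2=1.5 at t=0.481) (area = (6/2)·3.317²·sin(360°/6) = 28.58 mm²); the r=8 cylinder at (3.5, 0.5) gives a regular 6-gon of circumradius 8 (constant along its height) (area = (6/2)·8.000²·sin(360°/6) = 166.28 mm²); Taking the first minus the rest: starting from the cone (154.36 mm²), the cone at (8.5, 12) misses the remaining region (no effect); the r=8 cylinder at (3.5, 0.5) partially overlaps it — only the 110.31 mm² overlap (of its 166.28 mm²) is removed, clipping the outline — area = 44.05 mm². Checking containment: the cross-section at z = 8.12 is a subset of the cross-section at z = 2.52.

entirely on top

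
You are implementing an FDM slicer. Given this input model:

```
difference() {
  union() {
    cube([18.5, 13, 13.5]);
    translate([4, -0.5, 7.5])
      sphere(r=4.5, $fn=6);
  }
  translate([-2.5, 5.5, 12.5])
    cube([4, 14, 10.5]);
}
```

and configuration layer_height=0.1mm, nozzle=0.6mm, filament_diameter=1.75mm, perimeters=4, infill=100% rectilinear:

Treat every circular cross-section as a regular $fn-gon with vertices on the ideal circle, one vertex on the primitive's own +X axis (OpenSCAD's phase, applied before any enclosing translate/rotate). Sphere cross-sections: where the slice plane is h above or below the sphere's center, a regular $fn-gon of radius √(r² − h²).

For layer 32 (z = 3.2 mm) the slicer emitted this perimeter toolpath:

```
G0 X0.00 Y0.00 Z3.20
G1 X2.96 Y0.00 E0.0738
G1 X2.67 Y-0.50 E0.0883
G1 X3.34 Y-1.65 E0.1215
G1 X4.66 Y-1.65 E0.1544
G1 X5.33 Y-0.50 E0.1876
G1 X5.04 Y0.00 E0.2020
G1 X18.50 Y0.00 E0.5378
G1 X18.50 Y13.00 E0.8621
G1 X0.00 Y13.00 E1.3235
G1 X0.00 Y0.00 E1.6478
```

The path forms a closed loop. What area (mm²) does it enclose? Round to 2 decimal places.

243.97 mm²

Apply the shoelace formula to the sequence of (X, Y) vertices; enclosed area = 243.97 mm².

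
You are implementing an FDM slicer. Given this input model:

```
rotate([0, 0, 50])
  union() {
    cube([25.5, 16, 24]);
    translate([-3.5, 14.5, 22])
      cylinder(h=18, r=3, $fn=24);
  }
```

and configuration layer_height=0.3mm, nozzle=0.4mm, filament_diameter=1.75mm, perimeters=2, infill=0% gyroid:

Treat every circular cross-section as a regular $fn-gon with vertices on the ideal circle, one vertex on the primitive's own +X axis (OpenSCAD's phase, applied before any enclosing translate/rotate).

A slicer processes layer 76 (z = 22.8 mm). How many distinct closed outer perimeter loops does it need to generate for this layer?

2

At z = 22.8 mm: the 25.5×16 cube contributes its full rectangle; the cylinder at (-3.5, 14.5): section is a regular 24-gon, circumradius r=3; Combining (union): the 2 present regions are separate (no shared area or edge), so areas and boundary lengths simply add and each stays a separate island — 2 connected regions; (whole slice rotated 50° about Z — lengths, areas and connectivity unchanged). The result has 2 disconnected regions.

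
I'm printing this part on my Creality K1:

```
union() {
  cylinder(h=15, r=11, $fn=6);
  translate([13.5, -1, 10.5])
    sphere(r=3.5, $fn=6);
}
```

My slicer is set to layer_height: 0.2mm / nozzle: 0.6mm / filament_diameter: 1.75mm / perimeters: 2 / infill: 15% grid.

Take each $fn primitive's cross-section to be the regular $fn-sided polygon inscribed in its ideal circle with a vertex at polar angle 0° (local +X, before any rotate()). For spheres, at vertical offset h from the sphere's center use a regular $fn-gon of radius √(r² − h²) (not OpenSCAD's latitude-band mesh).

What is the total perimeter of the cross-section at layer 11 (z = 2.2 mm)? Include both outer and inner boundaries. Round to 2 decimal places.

66.00 mm

At z = 2.2 mm: the r=11 cylinder gives a regular 6-gon of circumradius 11 (constant along its height) (perimeter = 2·6·11.000·sin(180°/6) = 66.00 mm); the sphere at (13.5, -1) does not reach this height (|z−center|=8.300 > r=3.5); Merging all regions: only the r=11 cylinder is present, so the union is just that shape — boundary = 66.00 mm. Overall, the cross-section is a single solid region. Total boundary length (outer) = 66.00 mm.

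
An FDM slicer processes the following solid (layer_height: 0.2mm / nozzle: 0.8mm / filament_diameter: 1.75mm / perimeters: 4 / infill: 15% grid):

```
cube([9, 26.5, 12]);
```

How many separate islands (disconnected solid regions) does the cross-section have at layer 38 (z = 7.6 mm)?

At z = 7.6 mm: the 9×26.5 cube contributes its full rectangle. Overall, the cross-section is a single solid region. Island count = 1.

1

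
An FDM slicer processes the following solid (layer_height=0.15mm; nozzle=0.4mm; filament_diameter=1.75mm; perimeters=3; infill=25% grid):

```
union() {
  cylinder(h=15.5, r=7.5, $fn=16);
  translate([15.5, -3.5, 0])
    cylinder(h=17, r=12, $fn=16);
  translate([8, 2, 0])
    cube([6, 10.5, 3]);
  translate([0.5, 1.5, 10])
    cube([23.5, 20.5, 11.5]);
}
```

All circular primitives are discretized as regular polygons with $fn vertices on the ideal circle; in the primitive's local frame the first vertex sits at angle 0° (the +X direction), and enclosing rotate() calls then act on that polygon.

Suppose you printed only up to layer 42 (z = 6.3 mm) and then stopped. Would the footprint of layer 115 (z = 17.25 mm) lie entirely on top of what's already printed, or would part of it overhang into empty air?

part overhangs

Compare the two slices. At z = 6.3: the cylinder: section is a regular 16-gon, circumradius r=7.5 (area = (16/2)·7.500²·sin(360°/16) = 172.21 mm²); the r=12 cylinder at (15.5, -3.5) contributes a regular 16-gon of circumradius 12 (area = (16/2)·12.000²·sin(360°/16) = 440.85 mm²); the cube at (8, 2) does not reach this height (z outside [0, 3]); the cube at (0.5, 1.5) is absent (z outside [10, 21.5]); Combining (union): the regions partially overlap — summed areas 613.06 mm² minus the doubly-counted overlap 23.86 mm² gives 589.20 mm² — area = 589.20 mm². At z = 17.25: the cylinder does not reach this height (z outside [0, 15.5]); the cylinder at (15.5, -3.5) does not reach this height (z outside [0, 17]); the cube at (8, 2) does not reach this height (z outside [0, 3]); the 23.5×20.5 cube at (0.5, 1.5) contributes its full rectangle (area 481.75 mm²); Merging all regions: only the 23.5×20.5 cube at (0.5, 1.5) is present, so the union is just that shape — area = 481.75 mm². Checking containment: at z = 17.25 the cross-section extends beyond the z = 6.3 cross-section by about 354.52 mm².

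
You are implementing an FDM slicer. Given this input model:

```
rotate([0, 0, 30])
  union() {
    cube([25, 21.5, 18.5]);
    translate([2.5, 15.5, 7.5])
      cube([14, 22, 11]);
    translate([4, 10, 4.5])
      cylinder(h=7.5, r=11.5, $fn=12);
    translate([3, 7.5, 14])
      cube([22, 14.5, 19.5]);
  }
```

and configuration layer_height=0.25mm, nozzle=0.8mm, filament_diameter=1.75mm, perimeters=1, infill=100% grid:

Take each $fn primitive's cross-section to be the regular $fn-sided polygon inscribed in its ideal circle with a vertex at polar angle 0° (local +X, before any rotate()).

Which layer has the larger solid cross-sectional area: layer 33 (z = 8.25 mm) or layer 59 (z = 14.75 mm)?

layer 33 (z = 8.25 mm)

Layer 33 (z = 8.25): the cube is present — its section is the full 25×21.5 rectangle (area 537.50 mm²); the 14×22 cube at (2.5, 15.5) contributes its full rectangle (area 308.00 mm²); the r=11.5 cylinder at (4, 10) contributes a regular 12-gon of circumradius 11.5 (area = (12/2)·11.500²·sin(360°/12) = 396.75 mm²); the cube at (3, 7.5) is not intersected at this z (z outside [14, 33.5]); Taking the union: the regions partially overlap — summed areas 1242.25 mm² minus the doubly-counted overlap 362.03 mm² gives 880.22 mm² — area = 880.22 mm²; (whole slice rotated 30° about Z — lengths, areas and connectivity unchanged). So its area = 880.22 mm². Layer 59 (z = 14.75): the cube is present — its section is the full 25×21.5 rectangle (area 537.50 mm²); the 14×22 cube at (2.5, 15.5) contributes its full rectangle (area 308.00 mm²); the cylinder at (4, 10) is not intersected at this z (z outside [4.5, 12]); the cube at (3, 7.5) is present — its section is the full 22×14.5 rectangle (area 319.00 mm²); Combining (union): the regions partially overlap — summed areas 1164.50 mm² minus the doubly-counted overlap 398.75 mm² gives 765.75 mm² — area = 765.75 mm²; (rotated 30° about Z; rotation is an isometry so areas/perimeters/island counts are preserved). So its area = 765.75 mm². Layer 33 is larger (880.22 vs 765.75 mm²).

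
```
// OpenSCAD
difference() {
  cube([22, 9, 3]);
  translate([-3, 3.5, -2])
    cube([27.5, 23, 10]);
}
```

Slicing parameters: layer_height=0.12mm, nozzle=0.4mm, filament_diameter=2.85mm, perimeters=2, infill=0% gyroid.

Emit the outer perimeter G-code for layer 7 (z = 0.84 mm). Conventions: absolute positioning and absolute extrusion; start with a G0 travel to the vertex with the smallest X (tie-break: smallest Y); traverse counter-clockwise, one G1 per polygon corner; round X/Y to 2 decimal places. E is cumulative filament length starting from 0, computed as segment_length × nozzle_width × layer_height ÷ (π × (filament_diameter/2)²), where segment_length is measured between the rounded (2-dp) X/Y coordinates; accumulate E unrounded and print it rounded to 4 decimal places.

At z = 0.84 mm: the cube is present — its section is the full 22×9 rectangle; the 27.5×23 cube at (-3, 3.5) contributes its full rectangle; Taking the first minus the rest: starting from the 22×9 cube, the 27.5×23 cube at (-3, 3.5) partially overlaps it — only the 121.00 mm² overlap (of its 632.50 mm²) is removed, clipping the outline — 1 connected region. The outline is a single polygon with 4 vertices. Extrusion per mm of travel: 0.4 × 0.12 / (π × 1.425²) = 0.007524. Accumulating E over each segment gives final E = 0.3837.

G0 X0.00 Y0.00 Z0.84
G1 X22.00 Y0.00 E0.1655
G1 X22.00 Y3.50 E0.1919
G1 X0.00 Y3.50 E0.3574
G1 X0.00 Y0.00 E0.3837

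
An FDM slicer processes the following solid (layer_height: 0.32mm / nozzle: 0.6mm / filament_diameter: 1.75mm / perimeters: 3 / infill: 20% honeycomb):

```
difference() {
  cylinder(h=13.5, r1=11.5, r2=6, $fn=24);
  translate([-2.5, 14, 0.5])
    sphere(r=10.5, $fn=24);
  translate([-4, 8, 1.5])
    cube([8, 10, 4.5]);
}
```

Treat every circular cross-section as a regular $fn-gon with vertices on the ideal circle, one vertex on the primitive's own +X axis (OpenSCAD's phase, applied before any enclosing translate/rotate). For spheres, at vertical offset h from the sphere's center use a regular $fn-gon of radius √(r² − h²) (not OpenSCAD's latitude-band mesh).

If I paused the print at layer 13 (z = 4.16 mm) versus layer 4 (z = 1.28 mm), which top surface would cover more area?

Layer 13 (z = 4.16): the cone contributes a regular 24-gon of circumradius 9.805 (interpolated between r1=11.5 and r2=6 at t=0.308) (area = (24/2)·9.805²·sin(360°/24) = 298.60 mm²); the r=10.5 sphere at (-2.5, 14) contributes a regular 24-gon of circumradius √(10.5²−3.66²) = 9.841 (area = (24/2)·9.841²·sin(360°/24) = 300.81 mm²); the cube at (-4, 8) is present — its section is the full 8×10 rectangle (area 80.00 mm²); After the difference (first − rest): starting from the cone (298.60 mm²), the r=10.5 sphere at (-2.5, 14) partially overlaps it — only the 48.92 mm² overlap (of its 300.81 mm²) is removed, clipping the outline; the 8×10 cube at (-4, 8) misses the remaining region (no effect) — area = 249.68 mm². So its area = 249.68 mm². Layer 4 (z = 1.28): the cone (r1=11.5→r2=6) has section circumradius 10.979 here — a regular 24-gon (area = (24/2)·10.979²·sin(360°/24) = 374.34 mm²); the r=10.5 sphere at (-2.5, 14) contributes a regular 24-gon of circumradius √(10.5²−0.78²) = 10.471 (area = (24/2)·10.471²·sin(360°/24) = 340.53 mm²); the cube at (-4, 8) is not intersected at this z (z outside [1.5, 6]); Taking the first minus the rest: starting from the cone (374.34 mm²), the r=10.5 sphere at (-2.5, 14) partially overlaps it — only the 78.16 mm² overlap (of its 340.53 mm²) is removed, clipping the outline — area = 296.18 mm². So its area = 296.18 mm². Layer 4 is larger (296.18 vs 249.68 mm²).

layer 4 (z = 1.28 mm)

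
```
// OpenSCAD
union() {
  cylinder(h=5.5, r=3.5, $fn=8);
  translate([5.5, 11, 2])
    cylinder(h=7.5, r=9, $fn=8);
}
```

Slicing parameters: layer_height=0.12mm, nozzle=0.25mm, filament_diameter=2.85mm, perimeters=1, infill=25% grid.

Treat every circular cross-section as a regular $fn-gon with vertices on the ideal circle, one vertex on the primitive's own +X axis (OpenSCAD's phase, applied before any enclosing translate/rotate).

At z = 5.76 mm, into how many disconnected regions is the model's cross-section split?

At z = 5.76 mm: the cylinder is absent (z outside [0, 5.5]); the r=9 cylinder at (5.5, 11) contributes a regular 8-gon of circumradius 9; Taking the union: only the r=9 cylinder at (5.5, 11) is present, so the union is just that shape — 1 connected region. The result has 1 disconnected region.

1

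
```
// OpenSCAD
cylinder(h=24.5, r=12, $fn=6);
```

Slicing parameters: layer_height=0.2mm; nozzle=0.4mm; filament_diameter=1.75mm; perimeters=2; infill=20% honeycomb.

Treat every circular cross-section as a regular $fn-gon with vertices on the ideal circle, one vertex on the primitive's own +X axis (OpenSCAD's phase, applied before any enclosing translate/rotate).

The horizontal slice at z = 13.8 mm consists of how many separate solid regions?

1

At z = 13.8 mm: the r=12 cylinder contributes a regular 6-gon of circumradius 12. The result has 1 disconnected region.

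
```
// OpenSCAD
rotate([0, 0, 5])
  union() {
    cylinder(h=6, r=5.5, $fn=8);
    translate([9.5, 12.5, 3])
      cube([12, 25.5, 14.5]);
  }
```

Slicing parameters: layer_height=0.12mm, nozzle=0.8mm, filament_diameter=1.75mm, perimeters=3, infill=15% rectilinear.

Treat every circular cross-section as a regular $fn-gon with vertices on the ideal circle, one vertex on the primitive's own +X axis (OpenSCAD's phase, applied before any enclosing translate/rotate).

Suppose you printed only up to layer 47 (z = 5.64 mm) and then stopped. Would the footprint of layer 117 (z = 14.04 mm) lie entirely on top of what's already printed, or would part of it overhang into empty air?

entirely on top

Compare the two slices. At z = 5.64: the r=5.5 cylinder contributes a regular 8-gon of circumradius 5.5 (area = (8/2)·5.500²·sin(360°/8) = 85.56 mm²); the 12×25.5 cube at (9.5, 12.5) contributes its full rectangle (area 306.00 mm²); Merging all regions: the 2 present regions are separate (no shared area or edge), so areas and boundary lengths simply add and each stays a separate island — area = 391.56 mm²; (whole slice rotated 5° about Z — lengths, areas and connectivity unchanged). At z = 14.04: the cylinder is absent (z outside [0, 6]); the cube at (9.5, 12.5) (footprint 12×25.5) is included at this height (area 306.00 mm²); Taking the union: only the 12×25.5 cube at (9.5, 12.5) is present, so the union is just that shape — area = 306.00 mm²; (whole slice rotated 5° about Z — lengths, areas and connectivity unchanged). Checking containment: the cross-section at z = 14.04 is a subset of the cross-section at z = 5.64.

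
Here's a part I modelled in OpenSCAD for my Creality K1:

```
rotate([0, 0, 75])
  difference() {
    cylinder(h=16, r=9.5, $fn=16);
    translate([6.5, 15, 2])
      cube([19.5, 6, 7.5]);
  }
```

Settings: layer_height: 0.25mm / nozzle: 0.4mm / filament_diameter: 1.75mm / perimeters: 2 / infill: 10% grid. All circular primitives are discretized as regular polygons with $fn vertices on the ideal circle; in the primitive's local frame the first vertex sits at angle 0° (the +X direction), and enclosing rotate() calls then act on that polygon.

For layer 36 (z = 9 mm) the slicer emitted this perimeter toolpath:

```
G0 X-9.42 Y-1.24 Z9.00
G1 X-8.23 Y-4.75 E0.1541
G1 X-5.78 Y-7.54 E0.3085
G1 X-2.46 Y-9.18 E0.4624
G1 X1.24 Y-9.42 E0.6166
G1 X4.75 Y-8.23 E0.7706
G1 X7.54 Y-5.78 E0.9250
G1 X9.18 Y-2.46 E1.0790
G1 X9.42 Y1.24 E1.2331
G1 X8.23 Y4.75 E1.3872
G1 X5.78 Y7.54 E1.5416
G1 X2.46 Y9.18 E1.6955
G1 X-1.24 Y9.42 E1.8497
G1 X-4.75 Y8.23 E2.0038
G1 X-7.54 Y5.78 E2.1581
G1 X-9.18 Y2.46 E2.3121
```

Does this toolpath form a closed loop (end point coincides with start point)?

no

Start point (G0): (-9.42, -1.24). End point (last G1): the path does not return to the start — open.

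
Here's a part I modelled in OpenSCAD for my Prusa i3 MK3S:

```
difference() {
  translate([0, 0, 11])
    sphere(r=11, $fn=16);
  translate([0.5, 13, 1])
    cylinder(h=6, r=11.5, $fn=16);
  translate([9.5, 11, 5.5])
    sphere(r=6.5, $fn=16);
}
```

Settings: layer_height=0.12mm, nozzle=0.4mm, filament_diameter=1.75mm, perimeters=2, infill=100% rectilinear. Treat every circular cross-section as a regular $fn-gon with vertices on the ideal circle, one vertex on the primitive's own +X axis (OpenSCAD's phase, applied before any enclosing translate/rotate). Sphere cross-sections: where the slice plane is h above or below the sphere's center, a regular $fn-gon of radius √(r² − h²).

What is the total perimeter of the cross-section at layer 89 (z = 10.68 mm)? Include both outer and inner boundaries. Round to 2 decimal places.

68.65 mm

At z = 10.68 mm: the r=11 sphere contributes a regular 16-gon of circumradius √(11²−0.32²) = 10.995 (perimeter = 2·16·10.995·sin(180°/16) = 68.64 mm); the cylinder at (0.5, 13) is absent (z outside [1, 7]); the sphere at (9.5, 11): section is a regular 16-gon, circumradius = √(r²−h²) = √(6.5²−5.18²) = 3.927 (perimeter = 2·16·3.927·sin(180°/16) = 24.51 mm); Subtracting the remaining from the first: starting from the r=11 sphere, the r=6.5 sphere at (9.5, 11) partially overlaps it — only the 0.34 mm² overlap (of its 47.20 mm²) is removed, clipping the outline — boundary = 68.65 mm. Overall, the cross-section is a single solid region. Total boundary length (outer) = 68.65 mm.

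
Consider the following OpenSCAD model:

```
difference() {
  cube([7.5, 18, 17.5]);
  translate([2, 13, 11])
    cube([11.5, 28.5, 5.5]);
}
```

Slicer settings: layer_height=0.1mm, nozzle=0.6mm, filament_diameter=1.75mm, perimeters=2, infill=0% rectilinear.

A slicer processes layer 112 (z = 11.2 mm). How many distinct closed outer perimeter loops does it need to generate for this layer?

1

At z = 11.2 mm: the 7.5×18 cube contributes its full rectangle; the cube at (2, 13) (footprint 11.5×28.5) is included at this height; Taking the first minus the rest: starting from the 7.5×18 cube, the 11.5×28.5 cube at (2, 13) partially overlaps it — only the 27.50 mm² overlap (of its 327.75 mm²) is removed, clipping the outline — 1 connected region. The result has 1 disconnected region.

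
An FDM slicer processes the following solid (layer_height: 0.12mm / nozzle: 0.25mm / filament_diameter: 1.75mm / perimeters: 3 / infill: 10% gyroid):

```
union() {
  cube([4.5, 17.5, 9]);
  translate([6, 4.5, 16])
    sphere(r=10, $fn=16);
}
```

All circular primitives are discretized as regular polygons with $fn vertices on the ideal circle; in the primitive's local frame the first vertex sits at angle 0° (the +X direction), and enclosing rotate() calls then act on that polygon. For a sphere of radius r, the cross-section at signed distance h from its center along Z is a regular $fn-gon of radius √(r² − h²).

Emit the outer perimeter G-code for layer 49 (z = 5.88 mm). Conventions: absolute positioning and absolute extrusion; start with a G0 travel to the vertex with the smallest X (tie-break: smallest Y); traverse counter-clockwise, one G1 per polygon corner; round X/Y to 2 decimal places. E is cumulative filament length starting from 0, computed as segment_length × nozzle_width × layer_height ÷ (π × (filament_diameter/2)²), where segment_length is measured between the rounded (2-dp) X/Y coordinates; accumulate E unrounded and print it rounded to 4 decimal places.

G0 X0.00 Y0.00 Z5.88
G1 X4.50 Y0.00 E0.0561
G1 X4.50 Y17.50 E0.2744
G1 X0.00 Y17.50 E0.3305
G1 X0.00 Y0.00 E0.5488

At z = 5.88 mm: the 4.5×17.5 cube contributes its full rectangle; the sphere at (6, 4.5) is absent (|z−center|=10.120 > r=10); Combining (union): only the 4.5×17.5 cube is present, so the union is just that shape — 1 connected region. The outline is a single polygon with 4 vertices. Extrusion per mm of travel: 0.25 × 0.12 / (π × 0.875²) = 0.012473. Accumulating E over each segment gives final E = 0.5488.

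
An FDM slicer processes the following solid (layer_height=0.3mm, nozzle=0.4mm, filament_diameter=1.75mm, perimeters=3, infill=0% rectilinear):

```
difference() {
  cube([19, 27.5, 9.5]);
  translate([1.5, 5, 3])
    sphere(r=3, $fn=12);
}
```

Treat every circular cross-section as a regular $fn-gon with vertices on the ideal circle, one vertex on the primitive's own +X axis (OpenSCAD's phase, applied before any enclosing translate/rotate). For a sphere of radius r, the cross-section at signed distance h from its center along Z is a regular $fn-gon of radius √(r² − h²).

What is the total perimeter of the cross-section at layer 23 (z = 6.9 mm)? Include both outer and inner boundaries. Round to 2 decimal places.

93.00 mm

At z = 6.9 mm: the cube is present — its section is the full 19×27.5 rectangle (perimeter 93.00 mm); the sphere at (1.5, 5) is not intersected at this z (|z−center|=3.900 > r=3); After the difference (first − rest): none of the subtracted shapes is present at this height, so the 19×27.5 cube is unchanged — boundary = 93.00 mm. Overall, the cross-section is a single solid region. Total boundary length (outer) = 93.00 mm.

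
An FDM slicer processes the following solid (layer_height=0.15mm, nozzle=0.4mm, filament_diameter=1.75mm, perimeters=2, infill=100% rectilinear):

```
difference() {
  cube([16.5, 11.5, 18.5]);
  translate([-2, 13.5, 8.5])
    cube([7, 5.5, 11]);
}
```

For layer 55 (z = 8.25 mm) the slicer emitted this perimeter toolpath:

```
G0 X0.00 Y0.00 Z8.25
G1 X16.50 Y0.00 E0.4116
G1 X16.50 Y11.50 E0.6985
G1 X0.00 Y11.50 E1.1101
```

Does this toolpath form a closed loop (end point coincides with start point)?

Start point (G0): (0.00, 0.00). End point (last G1): the path does not return to the start — open.

no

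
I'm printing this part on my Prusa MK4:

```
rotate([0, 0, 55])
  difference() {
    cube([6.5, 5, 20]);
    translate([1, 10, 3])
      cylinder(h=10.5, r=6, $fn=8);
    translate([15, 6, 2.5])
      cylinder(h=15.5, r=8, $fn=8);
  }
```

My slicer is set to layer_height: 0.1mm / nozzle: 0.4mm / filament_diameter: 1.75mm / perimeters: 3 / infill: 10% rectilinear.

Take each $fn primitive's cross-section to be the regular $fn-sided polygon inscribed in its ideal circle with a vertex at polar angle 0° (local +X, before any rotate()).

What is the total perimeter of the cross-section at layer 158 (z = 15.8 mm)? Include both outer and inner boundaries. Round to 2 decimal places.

23.00 mm

At z = 15.8 mm: the cube is present — its section is the full 6.5×5 rectangle (perimeter 23.00 mm); the cylinder at (1, 10) is not intersected at this z (z outside [3, 13.5]); the r=8 cylinder at (15, 6) gives a regular 8-gon of circumradius 8 (constant along its height) (perimeter = 2·8·8.000·sin(180°/8) = 48.98 mm); After the difference (first − rest): starting from the 6.5×5 cube, the r=8 cylinder at (15, 6) misses the remaining region (no effect) — boundary = 23.00 mm; (whole slice rotated 55° about Z — lengths, areas and connectivity unchanged). Overall, the cross-section is a single solid region. Total boundary length (outer) = 23.00 mm.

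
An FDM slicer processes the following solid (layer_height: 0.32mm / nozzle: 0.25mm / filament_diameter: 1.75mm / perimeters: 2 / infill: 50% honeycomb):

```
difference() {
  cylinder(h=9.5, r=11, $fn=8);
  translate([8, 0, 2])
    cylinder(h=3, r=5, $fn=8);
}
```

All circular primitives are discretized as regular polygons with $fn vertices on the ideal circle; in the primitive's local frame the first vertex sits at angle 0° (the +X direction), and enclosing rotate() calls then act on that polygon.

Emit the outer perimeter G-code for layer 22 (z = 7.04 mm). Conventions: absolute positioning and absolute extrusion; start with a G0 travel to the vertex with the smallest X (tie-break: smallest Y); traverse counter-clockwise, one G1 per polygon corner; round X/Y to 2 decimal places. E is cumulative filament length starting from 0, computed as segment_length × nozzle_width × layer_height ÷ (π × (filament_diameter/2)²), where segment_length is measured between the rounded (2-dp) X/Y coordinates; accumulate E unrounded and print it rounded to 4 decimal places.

At z = 7.04 mm: the r=11 cylinder contributes a regular 8-gon of circumradius 11; the cylinder at (8, 0) is absent (z outside [2, 5]); Subtracting the remaining from the first: none of the subtracted shapes is present at this height, so the r=11 cylinder is unchanged — 1 connected region. The outline is a single polygon with 8 vertices. Extrusion per mm of travel: 0.25 × 0.32 / (π × 0.875²) = 0.033260. Accumulating E over each segment gives final E = 2.2404.

G0 X-11.00 Y0.00 Z7.04
G1 X-7.78 Y-7.78 E0.2801
G1 X0.00 Y-11.00 E0.5601
G1 X7.78 Y-7.78 E0.8402
G1 X11.00 Y0.00 E1.1202
G1 X7.78 Y7.78 E1.4003
G1 X0.00 Y11.00 E1.6803
G1 X-7.78 Y7.78 E1.9604
G1 X-11.00 Y0.00 E2.2404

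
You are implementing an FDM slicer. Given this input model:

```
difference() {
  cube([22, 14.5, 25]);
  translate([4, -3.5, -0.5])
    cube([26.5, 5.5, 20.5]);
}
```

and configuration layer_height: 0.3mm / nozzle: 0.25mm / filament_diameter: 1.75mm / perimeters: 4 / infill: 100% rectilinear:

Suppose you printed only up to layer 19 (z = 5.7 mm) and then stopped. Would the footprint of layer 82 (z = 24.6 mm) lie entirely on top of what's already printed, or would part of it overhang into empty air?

Compare the two slices. At z = 5.7: the cube (footprint 22×14.5) is included at this height (area 319.00 mm²); the cube at (4, -3.5) (footprint 26.5×5.5) is included at this height (area 145.75 mm²); Taking the first minus the rest: starting from the 22×14.5 cube (319.00 mm²), the 26.5×5.5 cube at (4, -3.5) partially overlaps it — only the 36.00 mm² overlap (of its 145.75 mm²) is removed, clipping the outline — area = 283.00 mm². At z = 24.6: the cube (footprint 22×14.5) is included at this height (area 319.00 mm²); the cube at (4, -3.5) does not reach this height (z outside [-0.5, 20]); After the difference (first − rest): none of the subtracted shapes is present at this height, so the 22×14.5 cube is unchanged — area = 319.00 mm². Checking containment: at z = 24.6 the cross-section extends beyond the z = 5.7 cross-section by about 36.00 mm².

part overhangs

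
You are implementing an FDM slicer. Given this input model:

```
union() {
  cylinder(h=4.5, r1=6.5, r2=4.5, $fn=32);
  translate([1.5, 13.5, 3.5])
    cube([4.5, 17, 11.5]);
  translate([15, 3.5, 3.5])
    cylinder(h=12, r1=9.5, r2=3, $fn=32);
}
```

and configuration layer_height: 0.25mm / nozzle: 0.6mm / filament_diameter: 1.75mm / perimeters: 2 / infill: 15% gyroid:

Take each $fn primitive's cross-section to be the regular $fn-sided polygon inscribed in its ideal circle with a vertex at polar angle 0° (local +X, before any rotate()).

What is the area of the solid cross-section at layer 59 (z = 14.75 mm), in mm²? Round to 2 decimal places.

At z = 14.75 mm: the cone is absent (z outside [0, 4.5]); the 4.5×17 cube at (1.5, 13.5) contributes its full rectangle (area 76.50 mm²); the cone at (15, 3.5) (r1=9.5→r2=3) has section circumradius 3.406 here — a regular 32-gon (area = (32/2)·3.406²·sin(360°/32) = 36.22 mm²); Merging all regions: the 2 present regions are separate (no shared area or edge), so areas and boundary lengths simply add and each stays a separate island — area = 112.72 mm². Overall, the cross-section has 2 separate islands. Net area = 112.72 mm².

112.72 mm²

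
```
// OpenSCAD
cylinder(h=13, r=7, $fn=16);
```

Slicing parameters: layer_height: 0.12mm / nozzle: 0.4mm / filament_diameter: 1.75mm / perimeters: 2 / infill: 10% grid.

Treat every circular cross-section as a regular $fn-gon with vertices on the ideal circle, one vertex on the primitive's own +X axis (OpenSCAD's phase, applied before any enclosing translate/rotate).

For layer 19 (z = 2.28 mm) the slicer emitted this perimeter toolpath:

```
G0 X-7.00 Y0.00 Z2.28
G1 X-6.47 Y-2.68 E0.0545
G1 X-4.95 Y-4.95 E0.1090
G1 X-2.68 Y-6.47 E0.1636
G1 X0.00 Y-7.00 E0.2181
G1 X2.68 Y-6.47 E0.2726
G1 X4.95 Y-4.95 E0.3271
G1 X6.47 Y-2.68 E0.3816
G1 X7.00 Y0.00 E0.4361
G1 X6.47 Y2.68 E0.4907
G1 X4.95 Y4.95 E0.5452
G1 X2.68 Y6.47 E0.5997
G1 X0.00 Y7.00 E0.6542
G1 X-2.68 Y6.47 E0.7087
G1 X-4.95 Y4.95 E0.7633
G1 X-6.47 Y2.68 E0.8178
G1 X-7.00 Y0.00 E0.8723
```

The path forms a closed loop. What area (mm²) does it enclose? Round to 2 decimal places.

150.08 mm²

Apply the shoelace formula to the sequence of (X, Y) vertices; enclosed area = 150.08 mm².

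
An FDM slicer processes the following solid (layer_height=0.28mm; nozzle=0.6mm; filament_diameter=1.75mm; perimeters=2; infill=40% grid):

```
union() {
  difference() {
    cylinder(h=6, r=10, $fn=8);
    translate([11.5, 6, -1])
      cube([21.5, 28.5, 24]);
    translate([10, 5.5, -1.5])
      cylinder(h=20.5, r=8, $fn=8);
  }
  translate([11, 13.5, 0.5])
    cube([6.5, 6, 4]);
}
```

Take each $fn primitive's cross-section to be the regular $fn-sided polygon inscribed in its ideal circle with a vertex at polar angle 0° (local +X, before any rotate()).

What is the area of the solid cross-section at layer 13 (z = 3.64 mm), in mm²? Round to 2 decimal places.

272.54 mm²

At z = 3.64 mm: the r=10 cylinder gives a regular 8-gon of circumradius 10 (constant along its height) (area = (8/2)·10.000²·sin(360°/8) = 282.84 mm²); the cube at (11.5, 6) is present — its section is the full 21.5×28.5 rectangle (area 612.75 mm²); the r=8 cylinder at (10, 5.5) contributes a regular 8-gon of circumradius 8 (area = (8/2)·8.000²·sin(360°/8) = 181.02 mm²); After the difference (first − rest): starting from the r=10 cylinder (282.84 mm²), the 21.5×28.5 cube at (11.5, 6) misses the remaining region (no effect); the r=8 cylinder at (10, 5.5) partially overlaps it — only the 49.31 mm² overlap (of its 181.02 mm²) is removed, clipping the outline — area = 233.54 mm²; the cube at (11, 13.5) is present — its section is the full 6.5×6 rectangle (area 39.00 mm²); Taking the union: the 2 present regions are separate (no shared area or edge), so areas and boundary lengths simply add and each stays a separate island — area = 272.54 mm². Overall, the cross-section has 2 separate islands. Net area = 272.54 mm².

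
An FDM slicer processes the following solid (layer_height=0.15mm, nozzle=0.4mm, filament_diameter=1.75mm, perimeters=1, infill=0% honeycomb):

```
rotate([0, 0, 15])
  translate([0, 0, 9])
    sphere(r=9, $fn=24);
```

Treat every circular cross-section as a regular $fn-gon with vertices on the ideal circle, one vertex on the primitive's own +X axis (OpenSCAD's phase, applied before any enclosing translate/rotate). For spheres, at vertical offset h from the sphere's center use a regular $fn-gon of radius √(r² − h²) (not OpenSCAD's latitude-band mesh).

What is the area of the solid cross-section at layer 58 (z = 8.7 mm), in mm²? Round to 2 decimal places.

At z = 8.7 mm: the r=9 sphere slices to a regular 24-gon of circumradius 8.995 (√(r²−h²) with h=0.3 from center) (area = (24/2)·8.995²·sin(360°/24) = 251.29 mm²); (whole slice rotated 15° about Z — lengths, areas and connectivity unchanged). Overall, the cross-section is a single solid region. Net area = 251.29 mm².

251.29 mm²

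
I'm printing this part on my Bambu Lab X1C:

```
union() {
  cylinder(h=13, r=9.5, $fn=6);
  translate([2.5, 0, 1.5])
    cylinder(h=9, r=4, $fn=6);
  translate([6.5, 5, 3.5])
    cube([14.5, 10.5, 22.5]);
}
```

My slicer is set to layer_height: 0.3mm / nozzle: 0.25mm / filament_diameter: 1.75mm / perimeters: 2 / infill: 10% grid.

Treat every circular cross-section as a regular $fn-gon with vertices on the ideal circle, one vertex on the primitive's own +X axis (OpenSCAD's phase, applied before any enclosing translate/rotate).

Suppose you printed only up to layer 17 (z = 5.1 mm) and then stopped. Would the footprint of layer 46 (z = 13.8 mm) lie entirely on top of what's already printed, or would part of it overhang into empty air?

Compare the two slices. At z = 5.1: the r=9.5 cylinder contributes a regular 6-gon of circumradius 9.5 (area = (6/2)·9.500²·sin(360°/6) = 234.48 mm²); the r=4 cylinder at (2.5, 0) contributes a regular 6-gon of circumradius 4 (area = (6/2)·4.000²·sin(360°/6) = 41.57 mm²); the cube at (6.5, 5) is present — its section is the full 14.5×10.5 rectangle (area 152.25 mm²); Taking the union: the regions partially overlap — summed areas 428.30 mm² minus the doubly-counted overlap 41.58 mm² gives 386.72 mm² — area = 386.72 mm². At z = 13.8: the cylinder does not reach this height (z outside [0, 13]); the cylinder at (2.5, 0) is absent (z outside [1.5, 10.5]); the 14.5×10.5 cube at (6.5, 5) contributes its full rectangle (area 152.25 mm²); Merging all regions: only the 14.5×10.5 cube at (6.5, 5) is present, so the union is just that shape — area = 152.25 mm². Checking containment: the cross-section at z = 13.8 is a subset of the cross-section at z = 5.1.

entirely on top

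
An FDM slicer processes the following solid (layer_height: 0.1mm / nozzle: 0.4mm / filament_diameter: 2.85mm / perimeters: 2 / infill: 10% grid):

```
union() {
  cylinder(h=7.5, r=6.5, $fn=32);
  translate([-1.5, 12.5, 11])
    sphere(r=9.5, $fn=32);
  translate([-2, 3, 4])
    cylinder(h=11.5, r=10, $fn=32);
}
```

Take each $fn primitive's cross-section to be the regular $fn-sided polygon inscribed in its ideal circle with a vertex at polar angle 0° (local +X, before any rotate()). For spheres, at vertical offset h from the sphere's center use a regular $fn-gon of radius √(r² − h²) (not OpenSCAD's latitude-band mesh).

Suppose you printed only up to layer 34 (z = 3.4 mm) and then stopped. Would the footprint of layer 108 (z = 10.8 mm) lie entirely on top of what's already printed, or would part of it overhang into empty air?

part overhangs

Compare the two slices. At z = 3.4: the cylinder: section is a regular 32-gon, circumradius r=6.5 (area = (32/2)·6.500²·sin(360°/32) = 131.88 mm²); the r=9.5 sphere at (-1.5, 12.5) contributes a regular 32-gon of circumradius √(9.5²−7.6²) = 5.700 (area = (32/2)·5.700²·sin(360°/32) = 101.42 mm²); the cylinder at (-2, 3) is not intersected at this z (z outside [4, 15.5]); Merging all regions: the 2 present regions are separate (no shared area or edge), so areas and boundary lengths simply add and each stays a separate island — area = 233.30 mm². At z = 10.8: the cylinder does not reach this height (z outside [0, 7.5]); the r=9.5 sphere at (-1.5, 12.5) slices to a regular 32-gon of circumradius 9.498 (√(r²−h²) with h=0.2 from center) (area = (32/2)·9.498²·sin(360°/32) = 281.59 mm²); the cylinder at (-2, 3): section is a regular 32-gon, circumradius r=10 (area = (32/2)·10.000²·sin(360°/32) = 312.14 mm²); Combining (union): the regions partially overlap — summed areas 593.73 mm² minus the doubly-counted overlap 119.36 mm² gives 474.37 mm² — area = 474.37 mm². Checking containment: at z = 10.8 the cross-section extends beyond the z = 3.4 cross-section by about 241.40 mm².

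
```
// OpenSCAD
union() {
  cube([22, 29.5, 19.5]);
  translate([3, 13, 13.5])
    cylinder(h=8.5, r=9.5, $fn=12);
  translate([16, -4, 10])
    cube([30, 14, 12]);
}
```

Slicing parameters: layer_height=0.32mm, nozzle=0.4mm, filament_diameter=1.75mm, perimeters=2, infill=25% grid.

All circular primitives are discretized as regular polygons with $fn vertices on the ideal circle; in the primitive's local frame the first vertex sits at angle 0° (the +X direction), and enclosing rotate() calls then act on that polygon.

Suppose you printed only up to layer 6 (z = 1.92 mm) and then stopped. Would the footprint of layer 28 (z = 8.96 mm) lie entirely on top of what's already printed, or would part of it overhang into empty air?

Compare the two slices. At z = 1.92: the cube is present — its section is the full 22×29.5 rectangle (area 649.00 mm²); the cylinder at (3, 13) is not intersected at this z (z outside [13.5, 22]); the cube at (16, -4) is absent (z outside [10, 22]); Merging all regions: only the 22×29.5 cube is present, so the union is just that shape — area = 649.00 mm². At z = 8.96: the cube (footprint 22×29.5) is included at this height (area 649.00 mm²); the cylinder at (3, 13) is not intersected at this z (z outside [13.5, 22]); the cube at (16, -4) is not intersected at this z (z outside [10, 22]); Taking the union: only the 22×29.5 cube is present, so the union is just that shape — area = 649.00 mm². Checking containment: the cross-section at z = 8.96 is a subset of the cross-section at z = 1.92.

entirely on top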